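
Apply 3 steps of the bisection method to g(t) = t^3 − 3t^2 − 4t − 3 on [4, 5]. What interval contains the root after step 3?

[4.125, 4.25]

t = 4.5 gives g = 9.375, positive; keep [4, 4.5]
t = 4.25 gives g = 2.578125, positive; keep [4, 4.25]
t = 4.125 gives g = -0.357422, negative; keep [4.125, 4.25]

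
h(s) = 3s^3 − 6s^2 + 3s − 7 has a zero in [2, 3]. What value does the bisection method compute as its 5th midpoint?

2.09375

s = 2.5 gives h = 9.875, positive; keep [2, 2.5]
s = 2.25 gives h = 3.546875, positive; keep [2, 2.25]
s = 2.125 gives h = 1.068359, positive; keep [2, 2.125]
s = 2.0625 gives h = -0.0149, negative; keep [2.0625, 2.125]
s = 2.09375 gives h = 0.5142, positive; keep [2.0625, 2.09375]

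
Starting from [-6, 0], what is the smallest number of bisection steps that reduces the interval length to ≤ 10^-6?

23

Width after n steps is 6/2^n. Need 2^n ≥ 6/10^-6 = 6000000.
2^22 = 4194304 < 6000000 ≤ 2^23 = 8388608, so n = 23.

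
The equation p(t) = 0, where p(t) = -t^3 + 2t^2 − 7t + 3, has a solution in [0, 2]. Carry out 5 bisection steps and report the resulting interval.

[0.4375, 0.5]

midpoint 1: p = -3 < 0 → [0, 1]
midpoint 0.5: p = -0.125 < 0 → [0, 0.5]
midpoint 0.25: p = 1.359375 > 0 → [0.25, 0.5]
midpoint 0.375: p = 0.6035 > 0 → [0.375, 0.5]
midpoint 0.4375: p = 0.2366 > 0 → [0.4375, 0.5]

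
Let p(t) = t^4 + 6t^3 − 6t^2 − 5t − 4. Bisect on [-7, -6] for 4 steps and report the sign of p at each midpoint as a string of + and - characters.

p(-6.5) = -87.6875 < 0, so the root lies in [-7, -6.5]
p(-6.75) = -12.964844 < 0, so the root lies in [-7, -6.75]
p(-6.875) = 31.113525 > 0, so the root lies in [-6.875, -6.75]
p(-6.8125) = 8.489 > 0, so the root lies in [-6.8125, -6.75]

--++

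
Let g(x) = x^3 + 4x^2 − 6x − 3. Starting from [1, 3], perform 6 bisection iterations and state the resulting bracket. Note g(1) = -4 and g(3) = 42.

x = 2 gives g = 9, positive; keep [1, 2]
x = 1.5 gives g = 0.375, positive; keep [1, 1.5]
x = 1.25 gives g = -2.296875, negative; keep [1.25, 1.5]
x = 1.375 gives g = -1.0879, negative; keep [1.375, 1.5]
x = 1.4375 gives g = -0.3889, negative; keep [1.4375, 1.5]
x = 1.46875 gives g = -0.0152, negative; keep [1.46875, 1.5]

[1.46875, 1.5]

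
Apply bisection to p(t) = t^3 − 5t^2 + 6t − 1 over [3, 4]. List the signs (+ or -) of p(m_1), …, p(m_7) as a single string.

++-----

p(3.5) = 1.625 > 0, so the root lies in [3, 3.5]
p(3.25) = 0.015625 > 0, so the root lies in [3, 3.25]
p(3.125) = -0.560547 < 0, so the root lies in [3.125, 3.25]
p(3.1875) = -0.2903 < 0, so the root lies in [3.1875, 3.25]
p(3.21875) = -0.1419 < 0, so the root lies in [3.21875, 3.25]
p(3.234375) = -0.0643 < 0, so the root lies in [3.234375, 3.25]
p(3.2421875) = -0.0246 < 0, so the root lies in [3.2421875, 3.25]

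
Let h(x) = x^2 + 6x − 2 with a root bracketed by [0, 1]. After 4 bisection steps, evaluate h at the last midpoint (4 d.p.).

-0.0273

midpoint 0.5: h = 1.25 > 0 → [0, 0.5]
midpoint 0.25: h = -0.4375 < 0 → [0.25, 0.5]
midpoint 0.375: h = 0.390625 > 0 → [0.25, 0.375]
midpoint 0.3125: h = -0.0273 < 0 → [0.3125, 0.375]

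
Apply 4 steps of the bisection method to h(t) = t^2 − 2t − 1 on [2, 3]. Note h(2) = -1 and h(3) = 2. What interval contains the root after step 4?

[2.375, 2.4375]

t = 2.5 gives h = 0.25, positive; keep [2, 2.5]
t = 2.25 gives h = -0.4375, negative; keep [2.25, 2.5]
t = 2.375 gives h = -0.109375, negative; keep [2.375, 2.5]
t = 2.4375 gives h = 0.0664, positive; keep [2.375, 2.4375]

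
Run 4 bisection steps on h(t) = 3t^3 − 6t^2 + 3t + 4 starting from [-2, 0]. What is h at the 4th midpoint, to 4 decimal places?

h(-1) = -8 < 0, so the root lies in [-1, 0]
h(-0.5) = 0.625 > 0, so the root lies in [-1, -0.5]
h(-0.75) = -2.890625 < 0, so the root lies in [-0.75, -0.5]
h(-0.625) = -0.9512 < 0, so the root lies in [-0.625, -0.5]

-0.9512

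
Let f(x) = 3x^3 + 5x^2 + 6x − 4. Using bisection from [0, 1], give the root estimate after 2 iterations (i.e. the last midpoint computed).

f(0.5) = 0.625 > 0, so the root lies in [0, 0.5]
f(0.25) = -2.140625 < 0, so the root lies in [0.25, 0.5]

0.25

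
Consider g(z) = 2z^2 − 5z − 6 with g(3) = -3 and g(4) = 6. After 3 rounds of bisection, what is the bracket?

g(3.5) = 1 > 0, so the root lies in [3, 3.5]
g(3.25) = -1.125 < 0, so the root lies in [3.25, 3.5]
g(3.375) = -0.09375 < 0, so the root lies in [3.375, 3.5]

[3.375, 3.5]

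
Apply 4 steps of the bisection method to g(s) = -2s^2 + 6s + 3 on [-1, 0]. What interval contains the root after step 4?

[-0.4375, -0.375]

s = -0.5 gives g = -0.5, negative; keep [-0.5, 0]
s = -0.25 gives g = 1.375, positive; keep [-0.5, -0.25]
s = -0.375 gives g = 0.46875, positive; keep [-0.5, -0.375]
s = -0.4375 gives g = -0.0078, negative; keep [-0.4375, -0.375]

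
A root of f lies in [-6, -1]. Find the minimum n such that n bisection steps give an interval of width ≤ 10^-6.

Width after n steps is 5/2^n. Need 2^n ≥ 5/10^-6 = 5000000.
2^22 = 4194304 < 5000000 ≤ 2^23 = 8388608, so n = 23.

23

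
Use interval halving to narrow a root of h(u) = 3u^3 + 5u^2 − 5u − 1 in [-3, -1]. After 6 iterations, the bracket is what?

m = -2, h(m) = 5 (+); new bracket [-3, -2]
m = -2.5, h(m) = -4.125 (−); new bracket [-2.5, -2]
m = -2.25, h(m) = 1.390625 (+); new bracket [-2.5, -2.25]
m = -2.375, h(m) = -1.1113 (−); new bracket [-2.375, -2.25]
m = -2.3125, h(m) = 0.2014 (+); new bracket [-2.375, -2.3125]
m = -2.34375, h(m) = -0.4392 (−); new bracket [-2.34375, -2.3125]

[-2.34375, -2.3125]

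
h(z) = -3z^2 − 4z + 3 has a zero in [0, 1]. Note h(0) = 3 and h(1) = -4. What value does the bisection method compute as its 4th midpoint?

midpoint 0.5: h = 0.25 > 0 → [0.5, 1]
midpoint 0.75: h = -1.6875 < 0 → [0.5, 0.75]
midpoint 0.625: h = -0.671875 < 0 → [0.5, 0.625]
midpoint 0.5625: h = -0.1992 < 0 → [0.5, 0.5625]

0.5625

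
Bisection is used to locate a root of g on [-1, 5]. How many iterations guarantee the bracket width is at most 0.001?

13

Width after n steps is 6/2^n. Need 2^n ≥ 6/0.001 = 6000.
2^12 = 4096 < 6000 ≤ 2^13 = 8192, so n = 13.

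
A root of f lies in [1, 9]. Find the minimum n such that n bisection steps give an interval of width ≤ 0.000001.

23

Width after n steps is 8/2^n. Need 2^n ≥ 8/0.000001 = 8000000.
2^22 = 4194304 < 8000000 ≤ 2^23 = 8388608, so n = 23.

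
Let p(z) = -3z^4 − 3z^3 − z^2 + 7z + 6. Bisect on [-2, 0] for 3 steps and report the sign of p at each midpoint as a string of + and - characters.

-++

midpoint -1: p = -2 < 0 → [-1, 0]
midpoint -0.5: p = 2.4375 > 0 → [-1, -0.5]
midpoint -0.75: p = 0.503906 > 0 → [-1, -0.75]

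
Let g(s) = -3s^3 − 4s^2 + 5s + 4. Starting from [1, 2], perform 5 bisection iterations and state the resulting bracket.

[1.125, 1.15625]

s = 1.5 gives g = -7.625, negative; keep [1, 1.5]
s = 1.25 gives g = -1.859375, negative; keep [1, 1.25]
s = 1.125 gives g = 0.291016, positive; keep [1.125, 1.25]
s = 1.1875 gives g = -0.7268, negative; keep [1.125, 1.1875]
s = 1.15625 gives g = -0.2038, negative; keep [1.125, 1.15625]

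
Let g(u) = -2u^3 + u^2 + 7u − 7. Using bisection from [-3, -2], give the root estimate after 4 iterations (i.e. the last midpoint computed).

-2.0625

midpoint -2.5: g = 13 > 0 → [-2.5, -2]
midpoint -2.25: g = 5.09375 > 0 → [-2.25, -2]
midpoint -2.125: g = 1.832031 > 0 → [-2.125, -2]
midpoint -2.0625: g = 0.3638 > 0 → [-2.0625, -2]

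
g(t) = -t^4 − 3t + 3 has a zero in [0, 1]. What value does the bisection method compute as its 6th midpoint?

0.828125

t = 0.5 gives g = 1.4375, positive; keep [0.5, 1]
t = 0.75 gives g = 0.433594, positive; keep [0.75, 1]
t = 0.875 gives g = -0.211182, negative; keep [0.75, 0.875]
t = 0.8125 gives g = 0.1267, positive; keep [0.8125, 0.875]
t = 0.84375 gives g = -0.0381, negative; keep [0.8125, 0.84375]
t = 0.828125 gives g = 0.0453, positive; keep [0.828125, 0.84375]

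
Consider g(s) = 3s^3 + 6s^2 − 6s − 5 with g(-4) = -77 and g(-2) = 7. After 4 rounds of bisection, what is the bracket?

[-2.625, -2.5]

midpoint -3: g = -14 < 0 → [-3, -2]
midpoint -2.5: g = 0.625 > 0 → [-3, -2.5]
midpoint -2.75: g = -5.515625 < 0 → [-2.75, -2.5]
midpoint -2.625: g = -2.1699 < 0 → [-2.625, -2.5]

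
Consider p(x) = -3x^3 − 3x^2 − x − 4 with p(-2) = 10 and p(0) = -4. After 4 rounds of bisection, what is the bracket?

m = -1, p(m) = -3 (−); new bracket [-2, -1]
m = -1.5, p(m) = 0.875 (+); new bracket [-1.5, -1]
m = -1.25, p(m) = -1.578125 (−); new bracket [-1.5, -1.25]
m = -1.375, p(m) = -0.498 (−); new bracket [-1.5, -1.375]

[-1.5, -1.375]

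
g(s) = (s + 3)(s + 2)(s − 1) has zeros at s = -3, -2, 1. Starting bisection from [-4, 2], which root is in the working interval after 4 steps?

g(-1) = -4 < 0, so the root lies in [-1, 2]
g(0.5) = -4.375 < 0, so the root lies in [0.5, 2]
g(1.25) = 3.453125 > 0, so the root lies in [0.5, 1.25]
g(0.875) = -1.3926 < 0, so the root lies in [0.875, 1.25]

1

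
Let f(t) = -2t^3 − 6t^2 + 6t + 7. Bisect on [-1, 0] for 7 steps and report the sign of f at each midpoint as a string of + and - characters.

midpoint -0.5: f = 2.75 > 0 → [-1, -0.5]
midpoint -0.75: f = -0.03125 < 0 → [-0.75, -0.5]
midpoint -0.625: f = 1.394531 > 0 → [-0.75, -0.625]
midpoint -0.6875: f = 0.689 > 0 → [-0.75, -0.6875]
midpoint -0.71875: f = 0.3305 > 0 → [-0.75, -0.71875]
midpoint -0.734375: f = 0.15 > 0 → [-0.75, -0.734375]
midpoint -0.7421875: f = 0.0595 > 0 → [-0.75, -0.7421875]

+-+++++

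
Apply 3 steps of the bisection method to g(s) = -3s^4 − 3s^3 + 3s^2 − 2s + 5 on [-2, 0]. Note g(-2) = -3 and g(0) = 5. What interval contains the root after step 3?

m = -1, g(m) = 10 (+); new bracket [-2, -1]
m = -1.5, g(m) = 9.6875 (+); new bracket [-2, -1.5]
m = -1.75, g(m) = 5.628906 (+); new bracket [-2, -1.75]

[-2, -1.75]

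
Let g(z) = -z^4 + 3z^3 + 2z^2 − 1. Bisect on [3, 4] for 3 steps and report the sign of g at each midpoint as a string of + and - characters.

+--

midpoint 3.5: g = 2.0625 > 0 → [3.5, 4]
midpoint 3.75: g = -12.425781 < 0 → [3.5, 3.75]
midpoint 3.625: g = -4.490479 < 0 → [3.5, 3.625]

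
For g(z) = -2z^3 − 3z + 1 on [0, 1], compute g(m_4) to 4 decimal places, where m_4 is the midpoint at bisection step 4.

0.0015

m = 0.5, g(m) = -0.75 (−); new bracket [0, 0.5]
m = 0.25, g(m) = 0.21875 (+); new bracket [0.25, 0.5]
m = 0.375, g(m) = -0.230469 (−); new bracket [0.25, 0.375]
m = 0.3125, g(m) = 0.0015 (+); new bracket [0.3125, 0.375]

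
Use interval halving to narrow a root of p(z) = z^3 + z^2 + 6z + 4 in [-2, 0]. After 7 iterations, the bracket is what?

p(-1) = -2 < 0, so the root lies in [-1, 0]
p(-0.5) = 1.125 > 0, so the root lies in [-1, -0.5]
p(-0.75) = -0.359375 < 0, so the root lies in [-0.75, -0.5]
p(-0.625) = 0.3965 > 0, so the root lies in [-0.75, -0.625]
p(-0.6875) = 0.0227 > 0, so the root lies in [-0.75, -0.6875]
p(-0.71875) = -0.1672 < 0, so the root lies in [-0.71875, -0.6875]
p(-0.703125) = -0.072 < 0, so the root lies in [-0.703125, -0.6875]

[-0.703125, -0.6875]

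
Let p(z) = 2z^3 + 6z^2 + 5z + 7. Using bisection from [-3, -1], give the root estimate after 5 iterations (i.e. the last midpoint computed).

-2.5625

p(-2) = 5 > 0, so the root lies in [-3, -2]
p(-2.5) = 0.75 > 0, so the root lies in [-3, -2.5]
p(-2.75) = -2.96875 < 0, so the root lies in [-2.75, -2.5]
p(-2.625) = -0.957 < 0, so the root lies in [-2.625, -2.5]
p(-2.5625) = -0.0669 < 0, so the root lies in [-2.5625, -2.5]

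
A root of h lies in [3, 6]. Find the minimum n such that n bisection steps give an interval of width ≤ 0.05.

6

Width after n steps is 3/2^n. Need 2^n ≥ 3/0.05 = 60.
2^5 = 32 < 60 ≤ 2^6 = 64, so n = 6.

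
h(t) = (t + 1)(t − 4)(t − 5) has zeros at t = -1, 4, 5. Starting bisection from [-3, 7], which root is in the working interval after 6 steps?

-1

m = 2, h(m) = 18 (+); new bracket [-3, 2]
m = -0.5, h(m) = 12.375 (+); new bracket [-3, -0.5]
m = -1.75, h(m) = -29.109375 (−); new bracket [-1.75, -0.5]
m = -1.125, h(m) = -3.9238 (−); new bracket [-1.125, -0.5]
m = -0.8125, h(m) = 5.2449 (+); new bracket [-1.125, -0.8125]
m = -0.96875, h(m) = 0.9268 (+); new bracket [-1.125, -0.96875]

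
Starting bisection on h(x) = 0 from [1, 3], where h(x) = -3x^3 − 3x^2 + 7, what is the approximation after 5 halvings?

midpoint 2: h = -29 < 0 → [1, 2]
midpoint 1.5: h = -9.875 < 0 → [1, 1.5]
midpoint 1.25: h = -3.546875 < 0 → [1, 1.25]
midpoint 1.125: h = -1.0684 < 0 → [1, 1.125]
midpoint 1.0625: h = 0.0149 > 0 → [1.0625, 1.125]

1.0625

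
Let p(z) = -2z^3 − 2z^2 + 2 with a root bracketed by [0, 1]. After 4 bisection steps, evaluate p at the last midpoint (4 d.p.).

-0.3931

midpoint 0.5: p = 1.25 > 0 → [0.5, 1]
midpoint 0.75: p = 0.03125 > 0 → [0.75, 1]
midpoint 0.875: p = -0.871094 < 0 → [0.75, 0.875]
midpoint 0.8125: p = -0.3931 < 0 → [0.75, 0.8125]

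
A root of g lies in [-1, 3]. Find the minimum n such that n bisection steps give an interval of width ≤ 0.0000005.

23

Width after n steps is 4/2^n. Need 2^n ≥ 4/0.0000005 = 8000000.
2^22 = 4194304 < 8000000 ≤ 2^23 = 8388608, so n = 23.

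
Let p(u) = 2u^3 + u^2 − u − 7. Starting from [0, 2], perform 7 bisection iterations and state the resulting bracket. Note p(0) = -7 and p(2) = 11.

[1.453125, 1.46875]

m = 1, p(m) = -5 (−); new bracket [1, 2]
m = 1.5, p(m) = 0.5 (+); new bracket [1, 1.5]
m = 1.25, p(m) = -2.78125 (−); new bracket [1.25, 1.5]
m = 1.375, p(m) = -1.2852 (−); new bracket [1.375, 1.5]
m = 1.4375, p(m) = -0.4302 (−); new bracket [1.4375, 1.5]
m = 1.46875, p(m) = 0.0253 (+); new bracket [1.4375, 1.46875]
m = 1.453125, p(m) = -0.2048 (−); new bracket [1.453125, 1.46875]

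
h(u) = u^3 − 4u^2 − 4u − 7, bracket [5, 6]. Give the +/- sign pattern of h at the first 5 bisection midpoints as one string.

+++-+

u = 5.5 gives h = 16.375, positive; keep [5, 5.5]
u = 5.25 gives h = 6.453125, positive; keep [5, 5.25]
u = 5.125 gives h = 2.048828, positive; keep [5, 5.125]
u = 5.0625 gives h = -0.0193, negative; keep [5.0625, 5.125]
u = 5.09375 gives h = 1.0038, positive; keep [5.0625, 5.09375]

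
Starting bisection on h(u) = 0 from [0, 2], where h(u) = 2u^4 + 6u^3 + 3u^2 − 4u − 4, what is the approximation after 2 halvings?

h(1) = 3 > 0, so the root lies in [0, 1]
h(0.5) = -4.375 < 0, so the root lies in [0.5, 1]

0.5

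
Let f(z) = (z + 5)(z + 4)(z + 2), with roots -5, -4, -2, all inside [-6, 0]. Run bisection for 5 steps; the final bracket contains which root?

m = -3, f(m) = -2 (−); new bracket [-3, 0]
m = -1.5, f(m) = 4.375 (+); new bracket [-3, -1.5]
m = -2.25, f(m) = -1.203125 (−); new bracket [-2.25, -1.5]
m = -1.875, f(m) = 0.8301 (+); new bracket [-2.25, -1.875]
m = -2.0625, f(m) = -0.3557 (−); new bracket [-2.0625, -1.875]

-2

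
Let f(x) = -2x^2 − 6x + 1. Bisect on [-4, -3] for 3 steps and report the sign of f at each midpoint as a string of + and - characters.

midpoint -3.5: f = -2.5 < 0 → [-3.5, -3]
midpoint -3.25: f = -0.625 < 0 → [-3.25, -3]
midpoint -3.125: f = 0.21875 > 0 → [-3.25, -3.125]

--+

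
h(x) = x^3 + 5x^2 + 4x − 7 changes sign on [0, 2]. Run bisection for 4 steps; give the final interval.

[0.75, 0.875]

h(1) = 3 > 0, so the root lies in [0, 1]
h(0.5) = -3.625 < 0, so the root lies in [0.5, 1]
h(0.75) = -0.765625 < 0, so the root lies in [0.75, 1]
h(0.875) = 0.998 > 0, so the root lies in [0.75, 0.875]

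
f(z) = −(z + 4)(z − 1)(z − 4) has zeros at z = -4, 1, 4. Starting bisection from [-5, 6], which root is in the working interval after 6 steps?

z = 0.5 gives f = -7.875, negative; keep [-5, 0.5]
z = -2.25 gives f = -35.546875, negative; keep [-5, -2.25]
z = -3.625 gives f = -13.224609, negative; keep [-5, -3.625]
z = -4.3125 gives f = 13.8, positive; keep [-4.3125, -3.625]
z = -3.96875 gives f = -1.2373, negative; keep [-4.3125, -3.96875]
z = -4.140625 gives f = 5.8849, positive; keep [-4.140625, -3.96875]

-4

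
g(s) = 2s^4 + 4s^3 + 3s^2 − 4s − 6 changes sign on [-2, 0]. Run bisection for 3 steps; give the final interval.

midpoint -1: g = -1 < 0 → [-2, -1]
midpoint -1.5: g = 3.375 > 0 → [-1.5, -1]
midpoint -1.25: g = 0.757812 > 0 → [-1.25, -1]

[-1.25, -1]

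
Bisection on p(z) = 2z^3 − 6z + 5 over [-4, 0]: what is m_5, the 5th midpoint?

m = -2, p(m) = 1 (+); new bracket [-4, -2]
m = -3, p(m) = -31 (−); new bracket [-3, -2]
m = -2.5, p(m) = -11.25 (−); new bracket [-2.5, -2]
m = -2.25, p(m) = -4.2812 (−); new bracket [-2.25, -2]
m = -2.125, p(m) = -1.4414 (−); new bracket [-2.125, -2]

-2.125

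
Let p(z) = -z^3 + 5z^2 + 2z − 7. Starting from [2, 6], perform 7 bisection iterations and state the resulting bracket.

[5.09375, 5.125]

z = 4 gives p = 17, positive; keep [4, 6]
z = 5 gives p = 3, positive; keep [5, 6]
z = 5.5 gives p = -11.125, negative; keep [5, 5.5]
z = 5.25 gives p = -3.3906, negative; keep [5, 5.25]
z = 5.125 gives p = -0.0332, negative; keep [5, 5.125]
z = 5.0625 gives p = 1.5232, positive; keep [5.0625, 5.125]
z = 5.09375 gives p = 0.755, positive; keep [5.09375, 5.125]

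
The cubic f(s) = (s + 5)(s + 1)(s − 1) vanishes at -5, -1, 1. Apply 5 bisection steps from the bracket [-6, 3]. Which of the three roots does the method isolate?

-5

m = -1.5, f(m) = 4.375 (+); new bracket [-6, -1.5]
m = -3.75, f(m) = 16.328125 (+); new bracket [-6, -3.75]
m = -4.875, f(m) = 2.845703 (+); new bracket [-6, -4.875]
m = -5.4375, f(m) = -12.4978 (−); new bracket [-5.4375, -4.875]
m = -5.15625, f(m) = -3.998 (−); new bracket [-5.15625, -4.875]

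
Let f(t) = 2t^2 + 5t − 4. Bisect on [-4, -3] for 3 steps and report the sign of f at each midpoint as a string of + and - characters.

t = -3.5 gives f = 3, positive; keep [-3.5, -3]
t = -3.25 gives f = 0.875, positive; keep [-3.25, -3]
t = -3.125 gives f = -0.09375, negative; keep [-3.25, -3.125]

++-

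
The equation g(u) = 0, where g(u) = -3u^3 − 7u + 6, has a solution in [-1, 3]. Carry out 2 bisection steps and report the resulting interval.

[0, 1]

m = 1, g(m) = -4 (−); new bracket [-1, 1]
m = 0, g(m) = 6 (+); new bracket [0, 1]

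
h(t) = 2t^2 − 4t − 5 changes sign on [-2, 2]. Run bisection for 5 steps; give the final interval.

[-0.875, -0.75]

t = 0 gives h = -5, negative; keep [-2, 0]
t = -1 gives h = 1, positive; keep [-1, 0]
t = -0.5 gives h = -2.5, negative; keep [-1, -0.5]
t = -0.75 gives h = -0.875, negative; keep [-1, -0.75]
t = -0.875 gives h = 0.0312, positive; keep [-0.875, -0.75]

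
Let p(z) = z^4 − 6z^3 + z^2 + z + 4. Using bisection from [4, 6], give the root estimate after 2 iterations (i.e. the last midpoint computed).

m = 5, p(m) = -91 (−); new bracket [5, 6]
m = 5.5, p(m) = -43.4375 (−); new bracket [5.5, 6]

5.5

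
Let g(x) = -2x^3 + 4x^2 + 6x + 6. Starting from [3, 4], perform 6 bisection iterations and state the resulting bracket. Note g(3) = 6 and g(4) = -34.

midpoint 3.5: g = -9.75 < 0 → [3, 3.5]
midpoint 3.25: g = -0.90625 < 0 → [3, 3.25]
midpoint 3.125: g = 2.777344 > 0 → [3.125, 3.25]
midpoint 3.1875: g = 0.9946 > 0 → [3.1875, 3.25]
midpoint 3.21875: g = 0.0591 > 0 → [3.21875, 3.25]
midpoint 3.234375: g = -0.4198 < 0 → [3.21875, 3.234375]

[3.21875, 3.234375]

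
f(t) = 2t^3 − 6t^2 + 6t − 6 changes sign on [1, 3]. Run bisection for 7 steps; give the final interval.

[2.25, 2.265625]

midpoint 2: f = -2 < 0 → [2, 3]
midpoint 2.5: f = 2.75 > 0 → [2, 2.5]
midpoint 2.25: f = -0.09375 < 0 → [2.25, 2.5]
midpoint 2.375: f = 1.1992 > 0 → [2.25, 2.375]
midpoint 2.3125: f = 0.522 > 0 → [2.25, 2.3125]
midpoint 2.28125: f = 0.2066 > 0 → [2.25, 2.28125]
midpoint 2.265625: f = 0.0546 > 0 → [2.25, 2.265625]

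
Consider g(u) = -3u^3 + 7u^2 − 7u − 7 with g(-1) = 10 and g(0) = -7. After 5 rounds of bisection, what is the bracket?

[-0.59375, -0.5625]

midpoint -0.5: g = -1.375 < 0 → [-1, -0.5]
midpoint -0.75: g = 3.453125 > 0 → [-0.75, -0.5]
midpoint -0.625: g = 0.841797 > 0 → [-0.625, -0.5]
midpoint -0.5625: g = -0.3137 < 0 → [-0.625, -0.5625]
midpoint -0.59375: g = 0.252 > 0 → [-0.59375, -0.5625]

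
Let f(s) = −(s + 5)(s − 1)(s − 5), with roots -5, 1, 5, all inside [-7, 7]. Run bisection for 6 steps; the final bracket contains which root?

s = 0 gives f = -25, negative; keep [-7, 0]
s = -3.5 gives f = -57.375, negative; keep [-7, -3.5]
s = -5.25 gives f = 16.015625, positive; keep [-5.25, -3.5]
s = -4.375 gives f = -31.4941, negative; keep [-5.25, -4.375]
s = -4.8125 gives f = -10.6941, negative; keep [-5.25, -4.8125]
s = -5.03125 gives f = 1.8907, positive; keep [-5.03125, -4.8125]

-5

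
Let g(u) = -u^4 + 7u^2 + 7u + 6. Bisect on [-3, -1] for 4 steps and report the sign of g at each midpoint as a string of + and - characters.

+-+-

u = -2 gives g = 4, positive; keep [-3, -2]
u = -2.5 gives g = -6.8125, negative; keep [-2.5, -2]
u = -2.25 gives g = 0.058594, positive; keep [-2.5, -2.25]
u = -2.375 gives g = -2.9573, negative; keep [-2.375, -2.25]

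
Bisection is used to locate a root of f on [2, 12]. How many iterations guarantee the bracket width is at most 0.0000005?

Width after n steps is 10/2^n. Need 2^n ≥ 10/0.0000005 = 20000000.
2^24 = 16777216 < 20000000 ≤ 2^25 = 33554432, so n = 25.

25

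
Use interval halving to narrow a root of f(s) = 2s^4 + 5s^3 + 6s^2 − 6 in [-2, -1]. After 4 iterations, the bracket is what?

midpoint -1.5: f = 0.75 > 0 → [-1.5, -1]
midpoint -1.25: f = -1.507812 < 0 → [-1.5, -1.25]
midpoint -1.375: f = -0.505371 < 0 → [-1.5, -1.375]
midpoint -1.4375: f = 0.0862 > 0 → [-1.4375, -1.375]

[-1.4375, -1.375]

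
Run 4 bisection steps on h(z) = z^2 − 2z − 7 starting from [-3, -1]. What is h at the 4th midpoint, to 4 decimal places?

h(-2) = 1 > 0, so the root lies in [-2, -1]
h(-1.5) = -1.75 < 0, so the root lies in [-2, -1.5]
h(-1.75) = -0.4375 < 0, so the root lies in [-2, -1.75]
h(-1.875) = 0.2656 > 0, so the root lies in [-1.875, -1.75]

0.2656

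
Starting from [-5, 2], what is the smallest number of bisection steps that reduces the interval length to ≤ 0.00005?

18

Width after n steps is 7/2^n. Need 2^n ≥ 7/0.00005 = 140000.
2^17 = 131072 < 140000 ≤ 2^18 = 262144, so n = 18.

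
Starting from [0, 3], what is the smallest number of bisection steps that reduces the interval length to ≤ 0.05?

6

Width after n steps is 3/2^n. Need 2^n ≥ 3/0.05 = 60.
2^5 = 32 < 60 ≤ 2^6 = 64, so n = 6.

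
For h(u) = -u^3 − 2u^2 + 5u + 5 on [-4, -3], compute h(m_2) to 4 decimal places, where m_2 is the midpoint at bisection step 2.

h(-3.5) = 5.875 > 0, so the root lies in [-3.5, -3]
h(-3.25) = 1.953125 > 0, so the root lies in [-3.25, -3]

1.9531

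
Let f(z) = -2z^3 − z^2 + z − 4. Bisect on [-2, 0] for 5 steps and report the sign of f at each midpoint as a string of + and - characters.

--++-

z = -1 gives f = -4, negative; keep [-2, -1]
z = -1.5 gives f = -1, negative; keep [-2, -1.5]
z = -1.75 gives f = 1.90625, positive; keep [-1.75, -1.5]
z = -1.625 gives f = 0.3164, positive; keep [-1.625, -1.5]
z = -1.5625 gives f = -0.3745, negative; keep [-1.625, -1.5625]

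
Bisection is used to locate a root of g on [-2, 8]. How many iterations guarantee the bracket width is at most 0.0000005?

25

Width after n steps is 10/2^n. Need 2^n ≥ 10/0.0000005 = 20000000.
2^24 = 16777216 < 20000000 ≤ 2^25 = 33554432, so n = 25.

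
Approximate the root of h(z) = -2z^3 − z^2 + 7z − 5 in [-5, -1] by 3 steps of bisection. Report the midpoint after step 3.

m = -3, h(m) = 19 (+); new bracket [-3, -1]
m = -2, h(m) = -7 (−); new bracket [-3, -2]
m = -2.5, h(m) = 2.5 (+); new bracket [-2.5, -2]

-2.5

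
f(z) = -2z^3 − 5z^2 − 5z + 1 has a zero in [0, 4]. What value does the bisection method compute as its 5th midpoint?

0.125

m = 2, f(m) = -45 (−); new bracket [0, 2]
m = 1, f(m) = -11 (−); new bracket [0, 1]
m = 0.5, f(m) = -3 (−); new bracket [0, 0.5]
m = 0.25, f(m) = -0.5938 (−); new bracket [0, 0.25]
m = 0.125, f(m) = 0.293 (+); new bracket [0.125, 0.25]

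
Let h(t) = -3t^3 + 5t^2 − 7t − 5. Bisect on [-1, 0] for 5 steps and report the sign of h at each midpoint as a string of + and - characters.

+----

h(-0.5) = 0.125 > 0, so the root lies in [-0.5, 0]
h(-0.25) = -2.890625 < 0, so the root lies in [-0.5, -0.25]
h(-0.375) = -1.513672 < 0, so the root lies in [-0.5, -0.375]
h(-0.4375) = -0.7292 < 0, so the root lies in [-0.5, -0.4375]
h(-0.46875) = -0.3111 < 0, so the root lies in [-0.5, -0.46875]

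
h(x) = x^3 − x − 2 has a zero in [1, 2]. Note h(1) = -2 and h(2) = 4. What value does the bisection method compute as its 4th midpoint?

h(1.5) = -0.125 < 0, so the root lies in [1.5, 2]
h(1.75) = 1.609375 > 0, so the root lies in [1.5, 1.75]
h(1.625) = 0.666016 > 0, so the root lies in [1.5, 1.625]
h(1.5625) = 0.2522 > 0, so the root lies in [1.5, 1.5625]

1.5625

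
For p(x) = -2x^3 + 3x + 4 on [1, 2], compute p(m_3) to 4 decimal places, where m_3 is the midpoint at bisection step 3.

0.2930

midpoint 1.5: p = 1.75 > 0 → [1.5, 2]
midpoint 1.75: p = -1.46875 < 0 → [1.5, 1.75]
midpoint 1.625: p = 0.292969 > 0 → [1.625, 1.75]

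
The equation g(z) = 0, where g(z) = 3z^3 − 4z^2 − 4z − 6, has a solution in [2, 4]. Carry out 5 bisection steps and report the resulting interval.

[2.25, 2.3125]

z = 3 gives g = 27, positive; keep [2, 3]
z = 2.5 gives g = 5.875, positive; keep [2, 2.5]
z = 2.25 gives g = -1.078125, negative; keep [2.25, 2.5]
z = 2.375 gives g = 2.127, positive; keep [2.25, 2.375]
z = 2.3125 gives g = 0.4587, positive; keep [2.25, 2.3125]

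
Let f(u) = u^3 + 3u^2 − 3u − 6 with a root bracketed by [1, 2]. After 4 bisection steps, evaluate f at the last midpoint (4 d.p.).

f(1.5) = -0.375 < 0, so the root lies in [1.5, 2]
f(1.75) = 3.296875 > 0, so the root lies in [1.5, 1.75]
f(1.625) = 1.337891 > 0, so the root lies in [1.5, 1.625]
f(1.5625) = 0.4514 > 0, so the root lies in [1.5, 1.5625]

0.4514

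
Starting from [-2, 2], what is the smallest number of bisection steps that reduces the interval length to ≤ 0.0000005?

Width after n steps is 4/2^n. Need 2^n ≥ 4/0.0000005 = 8000000.
2^22 = 4194304 < 8000000 ≤ 2^23 = 8388608, so n = 23.

23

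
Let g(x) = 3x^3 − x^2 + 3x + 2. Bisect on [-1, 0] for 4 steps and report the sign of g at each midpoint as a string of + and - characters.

midpoint -0.5: g = -0.125 < 0 → [-0.5, 0]
midpoint -0.25: g = 1.140625 > 0 → [-0.5, -0.25]
midpoint -0.375: g = 0.576172 > 0 → [-0.5, -0.375]
midpoint -0.4375: g = 0.2449 > 0 → [-0.5, -0.4375]

-+++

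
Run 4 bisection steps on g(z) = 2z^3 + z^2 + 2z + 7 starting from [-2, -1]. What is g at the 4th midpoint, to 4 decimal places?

z = -1.5 gives g = -0.5, negative; keep [-1.5, -1]
z = -1.25 gives g = 2.15625, positive; keep [-1.5, -1.25]
z = -1.375 gives g = 0.941406, positive; keep [-1.5, -1.375]
z = -1.4375 gives g = 0.2505, positive; keep [-1.5, -1.4375]

0.2505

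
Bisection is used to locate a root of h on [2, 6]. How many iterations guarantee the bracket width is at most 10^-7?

26

Width after n steps is 4/2^n. Need 2^n ≥ 4/10^-7 = 40000000.
2^25 = 33554432 < 40000000 ≤ 2^26 = 67108864, so n = 26.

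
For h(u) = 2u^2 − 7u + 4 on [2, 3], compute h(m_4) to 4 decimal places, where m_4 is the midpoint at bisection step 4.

m = 2.5, h(m) = -1 (−); new bracket [2.5, 3]
m = 2.75, h(m) = -0.125 (−); new bracket [2.75, 3]
m = 2.875, h(m) = 0.40625 (+); new bracket [2.75, 2.875]
m = 2.8125, h(m) = 0.1328 (+); new bracket [2.75, 2.8125]

0.1328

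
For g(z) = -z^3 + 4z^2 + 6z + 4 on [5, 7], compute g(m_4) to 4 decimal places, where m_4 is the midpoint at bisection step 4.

midpoint 6: g = -32 < 0 → [5, 6]
midpoint 5.5: g = -8.375 < 0 → [5, 5.5]
midpoint 5.25: g = 1.046875 > 0 → [5.25, 5.5]
midpoint 5.375: g = -3.4746 < 0 → [5.25, 5.375]

-3.4746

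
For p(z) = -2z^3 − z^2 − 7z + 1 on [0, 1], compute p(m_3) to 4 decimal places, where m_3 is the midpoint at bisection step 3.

0.1055

m = 0.5, p(m) = -3 (−); new bracket [0, 0.5]
m = 0.25, p(m) = -0.84375 (−); new bracket [0, 0.25]
m = 0.125, p(m) = 0.105469 (+); new bracket [0.125, 0.25]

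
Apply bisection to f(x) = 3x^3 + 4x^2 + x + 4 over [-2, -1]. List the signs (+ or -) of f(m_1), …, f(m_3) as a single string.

m = -1.5, f(m) = 1.375 (+); new bracket [-2, -1.5]
m = -1.75, f(m) = -1.578125 (−); new bracket [-1.75, -1.5]
m = -1.625, f(m) = 0.064453 (+); new bracket [-1.75, -1.625]

+-+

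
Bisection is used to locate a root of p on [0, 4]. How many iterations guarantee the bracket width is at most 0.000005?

Width after n steps is 4/2^n. Need 2^n ≥ 4/0.000005 = 800000.
2^19 = 524288 < 800000 ≤ 2^20 = 1048576, so n = 20.

20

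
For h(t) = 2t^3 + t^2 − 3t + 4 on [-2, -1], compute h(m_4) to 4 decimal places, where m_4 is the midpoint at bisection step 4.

t = -1.5 gives h = 4, positive; keep [-2, -1.5]
t = -1.75 gives h = 1.59375, positive; keep [-2, -1.75]
t = -1.875 gives h = -0.042969, negative; keep [-1.875, -1.75]
t = -1.8125 gives h = 0.814, positive; keep [-1.875, -1.8125]

0.8140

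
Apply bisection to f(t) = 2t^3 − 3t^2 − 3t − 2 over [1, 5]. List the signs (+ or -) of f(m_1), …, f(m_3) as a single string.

+-+

midpoint 3: f = 16 > 0 → [1, 3]
midpoint 2: f = -4 < 0 → [2, 3]
midpoint 2.5: f = 3 > 0 → [2, 2.5]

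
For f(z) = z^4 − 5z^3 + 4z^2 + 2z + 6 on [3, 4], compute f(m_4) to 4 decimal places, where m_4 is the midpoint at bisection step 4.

z = 3.5 gives f = -2.3125, negative; keep [3.5, 4]
z = 3.75 gives f = 3.832031, positive; keep [3.5, 3.75]
z = 3.625 gives f = 0.314697, positive; keep [3.5, 3.625]
z = 3.5625 gives f = -1.1033, negative; keep [3.5625, 3.625]

-1.1033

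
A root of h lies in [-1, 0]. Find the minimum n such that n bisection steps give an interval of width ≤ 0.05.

5

Width after n steps is 1/2^n. Need 2^n ≥ 1/0.05 = 20.
2^4 = 16 < 20 ≤ 2^5 = 32, so n = 5.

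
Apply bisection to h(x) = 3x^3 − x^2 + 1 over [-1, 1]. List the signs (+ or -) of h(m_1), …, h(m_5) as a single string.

x = 0 gives h = 1, positive; keep [-1, 0]
x = -0.5 gives h = 0.375, positive; keep [-1, -0.5]
x = -0.75 gives h = -0.828125, negative; keep [-0.75, -0.5]
x = -0.625 gives h = -0.123, negative; keep [-0.625, -0.5]
x = -0.5625 gives h = 0.1497, positive; keep [-0.625, -0.5625]

++--+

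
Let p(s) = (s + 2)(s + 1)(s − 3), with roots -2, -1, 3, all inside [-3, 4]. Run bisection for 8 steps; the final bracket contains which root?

p(0.5) = -9.375 < 0, so the root lies in [0.5, 4]
p(2.25) = -10.359375 < 0, so the root lies in [2.25, 4]
p(3.125) = 2.642578 > 0, so the root lies in [2.25, 3.125]
p(2.6875) = -5.4016 < 0, so the root lies in [2.6875, 3.125]
p(2.90625) = -1.7967 < 0, so the root lies in [2.90625, 3.125]
p(3.015625) = 0.3147 > 0, so the root lies in [2.90625, 3.015625]
p(2.9609375) = -0.7676 < 0, so the root lies in [2.9609375, 3.015625]
p(2.98828125) = -0.2331 < 0, so the root lies in [2.98828125, 3.015625]

3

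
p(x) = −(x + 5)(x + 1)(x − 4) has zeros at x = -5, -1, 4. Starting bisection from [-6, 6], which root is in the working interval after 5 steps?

midpoint 0: p = 20 > 0 → [0, 6]
midpoint 3: p = 32 > 0 → [3, 6]
midpoint 4.5: p = -26.125 < 0 → [3, 4.5]
midpoint 3.75: p = 10.3906 > 0 → [3.75, 4.5]
midpoint 4.125: p = -5.8457 < 0 → [3.75, 4.125]

4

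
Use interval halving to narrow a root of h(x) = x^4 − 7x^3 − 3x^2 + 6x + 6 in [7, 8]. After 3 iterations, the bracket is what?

midpoint 7.5: h = 93.1875 > 0 → [7, 7.5]
midpoint 7.25: h = -12.917969 < 0 → [7.25, 7.5]
midpoint 7.375: h = 37.502197 > 0 → [7.25, 7.375]

[7.25, 7.375]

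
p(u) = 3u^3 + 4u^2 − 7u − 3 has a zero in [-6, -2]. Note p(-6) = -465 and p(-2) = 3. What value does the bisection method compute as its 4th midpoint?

midpoint -4: p = -103 < 0 → [-4, -2]
midpoint -3: p = -27 < 0 → [-3, -2]
midpoint -2.5: p = -7.375 < 0 → [-2.5, -2]
midpoint -2.25: p = -1.1719 < 0 → [-2.25, -2]

-2.25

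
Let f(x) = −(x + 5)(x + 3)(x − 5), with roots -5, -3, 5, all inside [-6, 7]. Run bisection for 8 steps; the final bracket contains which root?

midpoint 0.5: f = 86.625 > 0 → [0.5, 7]
midpoint 3.75: f = 73.828125 > 0 → [3.75, 7]
midpoint 5.375: f = -32.583984 < 0 → [3.75, 5.375]
midpoint 4.5625: f = 31.6384 > 0 → [4.5625, 5.375]
midpoint 4.96875: f = 2.4825 > 0 → [4.96875, 5.375]
midpoint 5.171875: f = -14.2868 < 0 → [4.96875, 5.171875]
midpoint 5.0703125: f = -5.7143 < 0 → [4.96875, 5.0703125]
midpoint 5.01953125: f = -1.5694 < 0 → [4.96875, 5.01953125]

5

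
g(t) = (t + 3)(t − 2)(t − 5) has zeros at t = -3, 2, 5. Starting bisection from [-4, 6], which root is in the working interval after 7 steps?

-3

midpoint 1: g = 16 > 0 → [-4, 1]
midpoint -1.5: g = 34.125 > 0 → [-4, -1.5]
midpoint -2.75: g = 9.203125 > 0 → [-4, -2.75]
midpoint -3.375: g = -16.8809 < 0 → [-3.375, -2.75]
midpoint -3.0625: g = -2.551 < 0 → [-3.0625, -2.75]
midpoint -2.90625: g = 3.6366 > 0 → [-3.0625, -2.90625]
midpoint -2.984375: g = 0.6218 > 0 → [-3.0625, -2.984375]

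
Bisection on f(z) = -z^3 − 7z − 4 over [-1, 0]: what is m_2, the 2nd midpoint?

-0.75

f(-0.5) = -0.375 < 0, so the root lies in [-1, -0.5]
f(-0.75) = 1.671875 > 0, so the root lies in [-0.75, -0.5]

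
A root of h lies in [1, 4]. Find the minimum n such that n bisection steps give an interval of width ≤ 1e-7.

25

Width after n steps is 3/2^n. Need 2^n ≥ 3/1e-7 = 30000000.
2^24 = 16777216 < 30000000 ≤ 2^25 = 33554432, so n = 25.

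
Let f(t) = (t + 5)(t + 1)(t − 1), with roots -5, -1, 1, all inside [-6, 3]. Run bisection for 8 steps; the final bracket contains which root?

-5

f(-1.5) = 4.375 > 0, so the root lies in [-6, -1.5]
f(-3.75) = 16.328125 > 0, so the root lies in [-6, -3.75]
f(-4.875) = 2.845703 > 0, so the root lies in [-6, -4.875]
f(-5.4375) = -12.4978 < 0, so the root lies in [-5.4375, -4.875]
f(-5.15625) = -3.998 < 0, so the root lies in [-5.15625, -4.875]
f(-5.015625) = -0.3774 < 0, so the root lies in [-5.015625, -4.875]
f(-4.9453125) = 1.2828 > 0, so the root lies in [-5.015625, -4.9453125]
f(-4.98046875) = 0.4649 > 0, so the root lies in [-5.015625, -4.98046875]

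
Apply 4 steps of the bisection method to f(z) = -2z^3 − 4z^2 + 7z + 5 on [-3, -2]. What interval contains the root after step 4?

[-2.9375, -2.875]

m = -2.5, f(m) = -6.25 (−); new bracket [-3, -2.5]
m = -2.75, f(m) = -2.90625 (−); new bracket [-3, -2.75]
m = -2.875, f(m) = -0.660156 (−); new bracket [-3, -2.875]
m = -2.9375, f(m) = 0.6167 (+); new bracket [-2.9375, -2.875]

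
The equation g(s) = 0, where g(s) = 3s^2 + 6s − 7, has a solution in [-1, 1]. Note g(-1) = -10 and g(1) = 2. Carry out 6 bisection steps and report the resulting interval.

[0.8125, 0.84375]

g(0) = -7 < 0, so the root lies in [0, 1]
g(0.5) = -3.25 < 0, so the root lies in [0.5, 1]
g(0.75) = -0.8125 < 0, so the root lies in [0.75, 1]
g(0.875) = 0.5469 > 0, so the root lies in [0.75, 0.875]
g(0.8125) = -0.1445 < 0, so the root lies in [0.8125, 0.875]
g(0.84375) = 0.1982 > 0, so the root lies in [0.8125, 0.84375]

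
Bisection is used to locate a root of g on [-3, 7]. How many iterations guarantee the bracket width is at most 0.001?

14

Width after n steps is 10/2^n. Need 2^n ≥ 10/0.001 = 10000.
2^13 = 8192 < 10000 ≤ 2^14 = 16384, so n = 14.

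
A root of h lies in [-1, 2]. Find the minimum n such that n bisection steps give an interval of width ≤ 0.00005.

16

Width after n steps is 3/2^n. Need 2^n ≥ 3/0.00005 = 60000.
2^15 = 32768 < 60000 ≤ 2^16 = 65536, so n = 16.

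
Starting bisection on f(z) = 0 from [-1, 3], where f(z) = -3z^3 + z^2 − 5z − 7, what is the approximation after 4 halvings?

z = 1 gives f = -14, negative; keep [-1, 1]
z = 0 gives f = -7, negative; keep [-1, 0]
z = -0.5 gives f = -3.875, negative; keep [-1, -0.5]
z = -0.75 gives f = -1.4219, negative; keep [-1, -0.75]

-0.75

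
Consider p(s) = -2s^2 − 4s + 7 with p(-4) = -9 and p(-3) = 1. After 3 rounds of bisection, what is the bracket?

midpoint -3.5: p = -3.5 < 0 → [-3.5, -3]
midpoint -3.25: p = -1.125 < 0 → [-3.25, -3]
midpoint -3.125: p = -0.03125 < 0 → [-3.125, -3]

[-3.125, -3]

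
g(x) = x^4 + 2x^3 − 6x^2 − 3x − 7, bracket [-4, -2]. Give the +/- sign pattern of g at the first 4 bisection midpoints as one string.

--++

g(-3) = -25 < 0, so the root lies in [-4, -3]
g(-3.5) = -5.6875 < 0, so the root lies in [-4, -3.5]
g(-3.75) = 12.160156 > 0, so the root lies in [-3.75, -3.5]
g(-3.625) = 2.4377 > 0, so the root lies in [-3.625, -3.5]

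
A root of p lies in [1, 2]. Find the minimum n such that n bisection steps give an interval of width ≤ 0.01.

Width after n steps is 1/2^n. Need 2^n ≥ 1/0.01 = 100.
2^6 = 64 < 100 ≤ 2^7 = 128, so n = 7.

7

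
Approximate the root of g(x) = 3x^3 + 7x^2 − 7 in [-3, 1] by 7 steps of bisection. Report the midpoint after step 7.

x = -1 gives g = -3, negative; keep [-1, 1]
x = 0 gives g = -7, negative; keep [0, 1]
x = 0.5 gives g = -4.875, negative; keep [0.5, 1]
x = 0.75 gives g = -1.7969, negative; keep [0.75, 1]
x = 0.875 gives g = 0.3691, positive; keep [0.75, 0.875]
x = 0.8125 gives g = -0.7698, negative; keep [0.8125, 0.875]
x = 0.84375 gives g = -0.2146, negative; keep [0.84375, 0.875]

0.84375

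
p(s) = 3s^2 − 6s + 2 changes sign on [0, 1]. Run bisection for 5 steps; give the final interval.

m = 0.5, p(m) = -0.25 (−); new bracket [0, 0.5]
m = 0.25, p(m) = 0.6875 (+); new bracket [0.25, 0.5]
m = 0.375, p(m) = 0.171875 (+); new bracket [0.375, 0.5]
m = 0.4375, p(m) = -0.0508 (−); new bracket [0.375, 0.4375]
m = 0.40625, p(m) = 0.0576 (+); new bracket [0.40625, 0.4375]

[0.40625, 0.4375]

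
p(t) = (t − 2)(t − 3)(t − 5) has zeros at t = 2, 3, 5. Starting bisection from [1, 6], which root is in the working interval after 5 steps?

5

midpoint 3.5: p = -1.125 < 0 → [3.5, 6]
midpoint 4.75: p = -1.203125 < 0 → [4.75, 6]
midpoint 5.375: p = 3.005859 > 0 → [4.75, 5.375]
midpoint 5.0625: p = 0.3948 > 0 → [4.75, 5.0625]
midpoint 4.90625: p = -0.5194 < 0 → [4.90625, 5.0625]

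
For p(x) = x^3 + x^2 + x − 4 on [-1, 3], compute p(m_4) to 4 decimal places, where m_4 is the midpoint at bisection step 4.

0.7656

x = 1 gives p = -1, negative; keep [1, 3]
x = 2 gives p = 10, positive; keep [1, 2]
x = 1.5 gives p = 3.125, positive; keep [1, 1.5]
x = 1.25 gives p = 0.7656, positive; keep [1, 1.25]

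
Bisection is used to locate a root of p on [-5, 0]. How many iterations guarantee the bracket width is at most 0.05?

7

Width after n steps is 5/2^n. Need 2^n ≥ 5/0.05 = 100.
2^6 = 64 < 100 ≤ 2^7 = 128, so n = 7.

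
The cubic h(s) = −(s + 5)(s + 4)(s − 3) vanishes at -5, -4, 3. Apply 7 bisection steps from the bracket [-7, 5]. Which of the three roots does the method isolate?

midpoint -1: h = 48 > 0 → [-1, 5]
midpoint 2: h = 42 > 0 → [2, 5]
midpoint 3.5: h = -31.875 < 0 → [2, 3.5]
midpoint 2.75: h = 13.0781 > 0 → [2.75, 3.5]
midpoint 3.125: h = -7.2363 < 0 → [2.75, 3.125]
midpoint 2.9375: h = 3.4417 > 0 → [2.9375, 3.125]
midpoint 3.03125: h = -1.7647 < 0 → [2.9375, 3.03125]

3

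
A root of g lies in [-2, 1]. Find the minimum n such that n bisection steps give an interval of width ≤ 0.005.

10

Width after n steps is 3/2^n. Need 2^n ≥ 3/0.005 = 600.
2^9 = 512 < 600 ≤ 2^10 = 1024, so n = 10.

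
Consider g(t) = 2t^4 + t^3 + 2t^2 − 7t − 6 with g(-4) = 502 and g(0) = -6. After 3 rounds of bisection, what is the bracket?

[-1, -0.5]

t = -2 gives g = 40, positive; keep [-2, 0]
t = -1 gives g = 4, positive; keep [-1, 0]
t = -0.5 gives g = -2, negative; keep [-1, -0.5]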